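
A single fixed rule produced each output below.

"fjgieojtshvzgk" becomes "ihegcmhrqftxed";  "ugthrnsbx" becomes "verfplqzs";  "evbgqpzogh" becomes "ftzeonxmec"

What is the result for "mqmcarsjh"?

Rule — swap the first and last characters, then shift every letter 2 places backward in the alphabet (wrapping around).
Starting from "mqmcarsjh": after the first operation, "hqmcarsjm"; after the second, "fokaypqhk".

fokaypqhk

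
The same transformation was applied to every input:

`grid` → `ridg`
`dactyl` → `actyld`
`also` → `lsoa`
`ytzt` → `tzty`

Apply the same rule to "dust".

The rule is to move the first character to the end.
So "dust" becomes "ustd".

ustd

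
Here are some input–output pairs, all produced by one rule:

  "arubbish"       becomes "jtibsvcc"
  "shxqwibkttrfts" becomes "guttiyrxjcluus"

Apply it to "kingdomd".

pneljohe

The transformation: move the last 3 characters to the front (rotate right by 3), then shift every letter 1 place forward in the alphabet (wrapping around).
Working it through for "kingdomd": intermediate "omdkingd", final "pneljohe".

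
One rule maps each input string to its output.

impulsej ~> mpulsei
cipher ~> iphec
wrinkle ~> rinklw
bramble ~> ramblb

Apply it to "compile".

ompilc

Each output is the input with this applied: swap the first and last characters, then delete the first character.
For "compile", step one produces "eompilc"; step two turns that into "ompilc".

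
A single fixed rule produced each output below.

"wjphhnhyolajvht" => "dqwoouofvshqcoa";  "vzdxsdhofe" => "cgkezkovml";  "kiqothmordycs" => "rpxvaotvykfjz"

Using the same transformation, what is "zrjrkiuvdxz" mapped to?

Each output is the input with this applied: shift every letter 7 places forward in the alphabet (wrapping around).
So "zrjrkiuvdxz" becomes "gyqyrpbckeg".

gyqyrpbckeg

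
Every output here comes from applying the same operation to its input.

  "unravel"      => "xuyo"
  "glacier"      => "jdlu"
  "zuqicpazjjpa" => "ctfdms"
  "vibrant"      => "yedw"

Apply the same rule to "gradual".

The rule is to keep every other character starting from the first (positions 1st, 3rd, 5th, ...), then shift every letter 3 places forward in the alphabet (wrapping around).
On "gradual" that produces "jdxo".

jdxo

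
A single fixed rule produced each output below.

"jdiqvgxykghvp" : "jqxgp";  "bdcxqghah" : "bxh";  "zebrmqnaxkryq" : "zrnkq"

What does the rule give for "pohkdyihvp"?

The pattern: keep one character in every 3, starting at position 1 (positions 1st, 4th, 7th, ...).
So "pohkdyihvp" becomes "pkip".

pkip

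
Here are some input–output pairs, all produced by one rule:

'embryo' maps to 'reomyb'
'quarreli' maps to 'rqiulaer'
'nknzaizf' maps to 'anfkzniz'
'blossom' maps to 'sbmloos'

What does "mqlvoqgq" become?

The transformation: take characters alternately from the front and the back (1st, last, 2nd, 2nd-last, ...), then move the last character to the front.
"mqlvoqgq" → "mqqglqvo" → "omqqglqv".

omqqglqv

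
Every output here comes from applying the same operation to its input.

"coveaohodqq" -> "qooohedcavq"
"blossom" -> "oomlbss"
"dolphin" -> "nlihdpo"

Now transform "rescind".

In each case the input is transformed by: sort the characters into reverse alphabetical order, then move the first 2 characters to the end (rotate left by 2).
For "rescind", step one produces "srniedc"; step two turns that into "niedcsr".

niedcsr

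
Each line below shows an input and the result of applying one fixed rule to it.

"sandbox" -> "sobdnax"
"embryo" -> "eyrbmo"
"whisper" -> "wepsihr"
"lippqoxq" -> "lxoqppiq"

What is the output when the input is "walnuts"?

wtunlas

The transformation: swap the first and last characters, then reverse the string.
Starting from "walnuts": after the first operation, "salnutw"; after the second, "wtunlas".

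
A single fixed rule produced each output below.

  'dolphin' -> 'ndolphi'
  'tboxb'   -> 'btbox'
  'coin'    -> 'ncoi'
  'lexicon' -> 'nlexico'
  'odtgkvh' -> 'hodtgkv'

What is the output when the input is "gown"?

The rule is to move the last character to the front.
For "gown" the result is "ngow".

ngow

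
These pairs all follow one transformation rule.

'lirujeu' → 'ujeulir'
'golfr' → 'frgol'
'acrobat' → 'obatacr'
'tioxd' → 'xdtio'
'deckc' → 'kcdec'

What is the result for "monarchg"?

archgmon

Each output is the input with this applied: move the first 3 characters to the end (rotate left by 3).
So "monarchg" becomes "archgmon".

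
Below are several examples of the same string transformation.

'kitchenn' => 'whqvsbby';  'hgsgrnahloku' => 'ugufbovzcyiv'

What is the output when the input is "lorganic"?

cfuobwqz

The pattern: move the first character to the end, then shift every letter 12 places backward in the alphabet (wrapping around).
Applying both steps to "lorganic": "organicl", then "cfuobwqz".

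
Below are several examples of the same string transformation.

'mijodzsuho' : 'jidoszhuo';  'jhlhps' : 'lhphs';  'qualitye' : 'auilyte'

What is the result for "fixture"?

In each case the input is transformed by: delete the first character, then swap each adjacent pair of characters (1↔2, 3↔4, ...).
Applying that to "fixture" gives "xiuter".

xiuter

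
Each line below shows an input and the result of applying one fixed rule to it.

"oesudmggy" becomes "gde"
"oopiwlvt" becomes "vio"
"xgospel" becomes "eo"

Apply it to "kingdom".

The pattern: reverse the string, then keep one character in every 3, starting at position 2 (positions 2nd, 5th, 8th, ...).
On "kingdom": the first step gives "modgnik", and the second then gives "on".

on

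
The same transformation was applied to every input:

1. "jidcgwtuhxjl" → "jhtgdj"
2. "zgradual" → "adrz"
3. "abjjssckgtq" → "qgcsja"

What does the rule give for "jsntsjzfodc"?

The rule is to keep every other character starting from the first (positions 1st, 3rd, 5th, ...), then reverse the string.
Starting from "jsntsjzfodc": after the first operation, "jnszoc"; after the second, "cozsnj".

cozsnj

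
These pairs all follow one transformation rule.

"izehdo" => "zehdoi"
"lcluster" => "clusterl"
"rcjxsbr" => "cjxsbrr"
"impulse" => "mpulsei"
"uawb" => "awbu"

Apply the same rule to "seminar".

What's happening: move the first character to the end.
Doing the same to "seminar": "eminars".

eminars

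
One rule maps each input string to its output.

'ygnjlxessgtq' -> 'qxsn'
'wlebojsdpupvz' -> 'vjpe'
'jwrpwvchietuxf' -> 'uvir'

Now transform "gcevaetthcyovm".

oehe

In each case the input is transformed by: keep one character in every 3, starting at position 3 (positions 3rd, 6th, 9th, ...), then swap the first and last characters.
Working it through for "gcevaetthcyovm": intermediate "eeho", final "oehe".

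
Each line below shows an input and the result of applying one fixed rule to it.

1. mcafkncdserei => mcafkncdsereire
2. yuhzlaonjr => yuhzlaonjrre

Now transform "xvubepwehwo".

The transformation: append "re".
On "xvubepwehwo" that produces "xvubepwehwore".

xvubepwehwore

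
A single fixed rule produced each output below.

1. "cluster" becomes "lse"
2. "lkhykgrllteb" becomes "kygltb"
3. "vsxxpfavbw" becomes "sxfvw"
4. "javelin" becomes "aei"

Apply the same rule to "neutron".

eto

The transformation: keep every other character starting from the second (positions 2nd, 4th, 6th, ...).
Applying that to "neutron" gives "eto".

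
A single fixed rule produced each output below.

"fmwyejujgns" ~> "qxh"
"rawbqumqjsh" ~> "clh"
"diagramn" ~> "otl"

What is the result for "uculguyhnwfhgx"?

fnf

The pattern: shift every letter 11 places forward in the alphabet (wrapping around), then keep only the first 3 characters.
For "uculguyhnwfhgx", step one produces "fnfwrfjsyhqsri"; step two turns that into "fnf".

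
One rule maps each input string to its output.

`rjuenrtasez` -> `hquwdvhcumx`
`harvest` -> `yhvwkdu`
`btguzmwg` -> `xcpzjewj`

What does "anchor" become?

Each output is the input with this applied: shift every letter 3 places forward in the alphabet (wrapping around), then move the first 3 characters to the end (rotate left by 3).
Starting from "anchor": after the first operation, "dqfkru"; after the second, "krudqf".

krudqf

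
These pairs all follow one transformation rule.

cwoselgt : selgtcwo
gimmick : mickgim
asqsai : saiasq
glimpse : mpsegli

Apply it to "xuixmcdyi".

xmcdyixui

The transformation: move the first 3 characters to the end (rotate left by 3).
So "xuixmcdyi" becomes "xmcdyixui".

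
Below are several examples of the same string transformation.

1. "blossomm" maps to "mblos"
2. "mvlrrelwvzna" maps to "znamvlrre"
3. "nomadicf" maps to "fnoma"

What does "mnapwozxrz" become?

rzmnapw

The transformation: swap the front and back halves of the string, then delete the first 3 characters.
Starting from "mnapwozxrz": after the first operation, "ozxrzmnapw"; after the second, "rzmnapw".
(Check on "mvlrrelwvzna": → "lwvznamvlrre" → "znamvlrre" ✓)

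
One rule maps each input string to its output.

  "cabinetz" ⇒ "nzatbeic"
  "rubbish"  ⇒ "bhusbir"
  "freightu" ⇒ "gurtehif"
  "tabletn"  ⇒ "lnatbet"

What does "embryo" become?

Rule — take characters alternately from the front and the back (1st, last, 2nd, 2nd-last, ...), then swap the first and last characters.
For "embryo", step one produces "eomybr"; step two turns that into "romybe".

romybe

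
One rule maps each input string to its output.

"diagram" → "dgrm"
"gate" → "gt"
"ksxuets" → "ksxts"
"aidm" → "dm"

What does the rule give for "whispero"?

whspr

What's happening: remove every vowel.
Applying that to "whispero" gives "whspr".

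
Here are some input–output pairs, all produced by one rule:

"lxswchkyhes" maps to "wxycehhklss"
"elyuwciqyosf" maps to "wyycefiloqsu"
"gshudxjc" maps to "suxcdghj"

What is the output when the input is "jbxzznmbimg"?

xzzbbgijmmn

Each output is the input with this applied: sort the characters into alphabetical order, then move the last 3 characters to the front (rotate right by 3).
On "jbxzznmbimg": the first step gives "bbgijmmnxzz", and the second then gives "xzzbbgijmmn".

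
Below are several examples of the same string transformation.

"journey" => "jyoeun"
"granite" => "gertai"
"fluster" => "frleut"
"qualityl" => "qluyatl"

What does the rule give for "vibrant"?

vtinba

The pattern: take characters alternately from the front and the back (1st, last, 2nd, 2nd-last, ...), then delete the last character.
Working it through for "vibrant": intermediate "vtinbar", final "vtinba".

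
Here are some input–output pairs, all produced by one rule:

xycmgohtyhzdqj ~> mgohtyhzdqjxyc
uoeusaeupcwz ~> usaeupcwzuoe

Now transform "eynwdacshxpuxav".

wdacshxpuxaveyn

In each case the input is transformed by: move the first 3 characters to the end (rotate left by 3).
"eynwdacshxpuxav" → "wdacshxpuxaveyn".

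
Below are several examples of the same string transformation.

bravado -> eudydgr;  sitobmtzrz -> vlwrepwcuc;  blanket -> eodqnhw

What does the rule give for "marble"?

In each case the input is transformed by: shift every letter 3 places forward in the alphabet (wrapping around).
On "marble" that produces "pdueoh".

pdueoh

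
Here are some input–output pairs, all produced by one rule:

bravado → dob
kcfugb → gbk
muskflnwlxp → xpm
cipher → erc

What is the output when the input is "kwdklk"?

lkk

What's happening: move the first character to the end, then keep only the last 3 characters.
Working it through for "kwdklk": intermediate "wdklkk", final "lkk".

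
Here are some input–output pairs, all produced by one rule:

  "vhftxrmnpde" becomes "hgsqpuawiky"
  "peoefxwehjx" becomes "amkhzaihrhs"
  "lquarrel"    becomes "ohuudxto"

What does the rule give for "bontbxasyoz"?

The pattern: reverse the string, then shift every letter 3 places forward in the alphabet (wrapping around).
Starting from "bontbxasyoz": after the first operation, "zoysaxbtnob"; after the second, "crbvdaewqre".

crbvdaewqre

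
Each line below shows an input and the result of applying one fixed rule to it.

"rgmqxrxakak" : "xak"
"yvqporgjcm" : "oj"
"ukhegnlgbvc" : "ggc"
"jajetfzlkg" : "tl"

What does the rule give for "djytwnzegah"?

Rule — delete the first 3 characters, then keep one character in every 3, starting at position 2 (positions 2nd, 5th, 8th, ...).
So "djytwnzegah" becomes "weh".

weh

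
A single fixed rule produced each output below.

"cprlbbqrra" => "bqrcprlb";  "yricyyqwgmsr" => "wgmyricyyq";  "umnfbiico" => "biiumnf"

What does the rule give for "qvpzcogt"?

The rule is to delete the last 2 characters, then move the last 3 characters to the front (rotate right by 3).
On "qvpzcogt": the first step gives "qvpzco", and the second then gives "zcoqvp".

zcoqvp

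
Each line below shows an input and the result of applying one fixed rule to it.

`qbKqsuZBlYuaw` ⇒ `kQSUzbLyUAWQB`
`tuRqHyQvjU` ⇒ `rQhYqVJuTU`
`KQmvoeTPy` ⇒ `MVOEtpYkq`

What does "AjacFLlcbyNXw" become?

ACflLCBYnxWaJ

Each output is the input with this applied: move the first 2 characters to the end (rotate left by 2), then flip the case of every letter.
For "AjacFLlcbyNXw", step one produces "acFLlcbyNXwAj"; step two turns that into "ACflLCBYnxWaJ".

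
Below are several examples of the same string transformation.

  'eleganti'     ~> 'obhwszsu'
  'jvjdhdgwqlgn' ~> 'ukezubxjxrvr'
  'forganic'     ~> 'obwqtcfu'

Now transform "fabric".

fwqtop

Looking at the pairs, the operation is to swap the front and back halves of the string, then shift every letter 12 places backward in the alphabet (wrapping around).
Applying both steps to "fabric": "ricfab", then "fwqtop".
(Check on "jvjdhdgwqlgn": → "gwqlgnjvjdhd" → "ukezubxjxrvr" ✓)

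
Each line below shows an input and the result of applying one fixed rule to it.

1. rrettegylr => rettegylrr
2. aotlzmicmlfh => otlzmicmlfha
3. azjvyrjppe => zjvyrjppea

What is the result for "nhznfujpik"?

hznfujpikn

The pattern: move the first character to the end.
On "nhznfujpik" that produces "hznfujpikn".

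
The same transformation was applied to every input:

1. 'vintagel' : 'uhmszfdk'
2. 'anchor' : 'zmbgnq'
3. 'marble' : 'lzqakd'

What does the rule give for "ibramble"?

haqzlakd

Looking at the pairs, the operation is to shift every letter 1 place backward in the alphabet (wrapping around).
On "ibramble" that produces "haqzlakd".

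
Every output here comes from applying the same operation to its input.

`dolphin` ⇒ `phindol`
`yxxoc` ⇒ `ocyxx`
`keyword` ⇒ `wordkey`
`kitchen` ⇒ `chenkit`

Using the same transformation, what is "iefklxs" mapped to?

Rule — move the first 3 characters to the end (rotate left by 3).
On "iefklxs" that produces "klxsief".

klxsief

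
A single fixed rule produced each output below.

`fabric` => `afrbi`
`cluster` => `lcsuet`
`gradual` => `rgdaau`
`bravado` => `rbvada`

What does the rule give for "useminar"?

In each case the input is transformed by: delete the last character, then swap each adjacent pair of characters (1↔2, 3↔4, ...).
"useminar" → "sumenia".

sumenia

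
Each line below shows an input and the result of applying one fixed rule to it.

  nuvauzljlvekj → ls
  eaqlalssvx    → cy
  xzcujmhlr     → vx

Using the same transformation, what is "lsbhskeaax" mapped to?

Each output is the input with this applied: shift every letter 2 places backward in the alphabet (wrapping around), then keep only the first 2 characters.
Starting from "lsbhskeaax": after the first operation, "jqzfqicyyv"; after the second, "jq".

jq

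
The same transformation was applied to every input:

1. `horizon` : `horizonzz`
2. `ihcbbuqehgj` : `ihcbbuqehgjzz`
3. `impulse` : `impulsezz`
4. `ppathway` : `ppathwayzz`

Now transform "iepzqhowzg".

What's happening: append "zz".
"iepzqhowzg" → "iepzqhowzgzz".

iepzqhowzgzz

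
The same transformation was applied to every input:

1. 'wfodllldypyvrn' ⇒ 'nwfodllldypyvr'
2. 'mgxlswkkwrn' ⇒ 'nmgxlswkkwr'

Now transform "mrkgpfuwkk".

The transformation: move the last character to the front.
For "mrkgpfuwkk" the result is "kmrkgpfuwk".

kmrkgpfuwk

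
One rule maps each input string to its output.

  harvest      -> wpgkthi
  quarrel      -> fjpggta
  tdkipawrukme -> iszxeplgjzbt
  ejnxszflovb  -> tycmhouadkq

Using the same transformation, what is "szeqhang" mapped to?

hotfwpcv

Looking at the pairs, the operation is to shift every letter 11 places backward in the alphabet (wrapping around).
For "szeqhang" the result is "hotfwpcv".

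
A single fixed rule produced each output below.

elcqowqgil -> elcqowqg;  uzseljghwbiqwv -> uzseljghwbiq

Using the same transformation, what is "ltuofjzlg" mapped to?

The rule is to delete the last 2 characters.
Applying that to "ltuofjzlg" gives "ltuofjz".

ltuofjz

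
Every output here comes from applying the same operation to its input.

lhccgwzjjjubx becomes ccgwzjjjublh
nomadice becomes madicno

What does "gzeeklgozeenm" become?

eeklgozeengz

In each case the input is transformed by: delete the last character, then move the first 2 characters to the end (rotate left by 2).
For "gzeeklgozeenm", step one produces "gzeeklgozeen"; step two turns that into "eeklgozeengz".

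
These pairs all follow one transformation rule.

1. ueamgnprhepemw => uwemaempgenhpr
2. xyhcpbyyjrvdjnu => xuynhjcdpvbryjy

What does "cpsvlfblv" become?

What's happening: take characters alternately from the front and the back (1st, last, 2nd, 2nd-last, ...).
On "cpsvlfblv" that produces "cvplsbvfl".

cvplsbvfl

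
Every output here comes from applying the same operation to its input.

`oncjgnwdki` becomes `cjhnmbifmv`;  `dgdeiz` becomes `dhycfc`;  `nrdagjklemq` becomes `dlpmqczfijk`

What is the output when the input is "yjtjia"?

ihzxis

The pattern: move the last 3 characters to the front (rotate right by 3), then shift every letter 1 place backward in the alphabet (wrapping around).
"yjtjia" → "jiayjt" → "ihzxis".
(Check on "dgdeiz": → "eizdgd" → "dhycfc" ✓)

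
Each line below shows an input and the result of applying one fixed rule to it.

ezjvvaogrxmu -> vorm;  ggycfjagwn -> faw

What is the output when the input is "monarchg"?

rh

The transformation: keep every other character starting from the first (positions 1st, 3rd, 5th, ...), then delete the first 2 characters.
Working it through for "monarchg": intermediate "mnrh", final "rh".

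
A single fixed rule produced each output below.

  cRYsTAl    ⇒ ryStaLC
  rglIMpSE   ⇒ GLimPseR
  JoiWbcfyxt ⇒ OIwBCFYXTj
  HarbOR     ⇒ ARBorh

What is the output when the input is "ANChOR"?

ncHora

Rule — move the first character to the end, then flip the case of every letter.
On "ANChOR" that produces "ncHora".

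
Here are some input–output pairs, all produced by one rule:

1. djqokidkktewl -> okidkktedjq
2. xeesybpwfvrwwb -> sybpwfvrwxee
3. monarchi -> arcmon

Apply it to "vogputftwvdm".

Looking at the pairs, the operation is to delete the last 2 characters, then move the first 3 characters to the end (rotate left by 3).
For "vogputftwvdm" the result is "putftwvvog".
(Check on "djqokidkktewl": → "djqokidkkte" → "okidkktedjq" ✓)

putftwvvog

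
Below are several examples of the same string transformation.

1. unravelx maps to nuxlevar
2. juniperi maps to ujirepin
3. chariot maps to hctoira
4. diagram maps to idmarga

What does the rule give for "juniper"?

ujrepin

Each output is the input with this applied: move the first 2 characters to the end (rotate left by 2), then reverse the string.
Applying that to "juniper" gives "ujrepin".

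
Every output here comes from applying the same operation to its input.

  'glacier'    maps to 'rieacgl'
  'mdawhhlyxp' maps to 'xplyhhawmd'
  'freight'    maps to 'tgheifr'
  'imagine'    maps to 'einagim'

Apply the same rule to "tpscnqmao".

omanqsctp

What's happening: swap each adjacent pair of characters (1↔2, 3↔4, ...), then reverse the string.
"tpscnqmao" → "ptcsqnamo" → "omanqsctp".
(Check on "mdawhhlyxp": → "dmwahhylpx" → "xplyhhawmd" ✓)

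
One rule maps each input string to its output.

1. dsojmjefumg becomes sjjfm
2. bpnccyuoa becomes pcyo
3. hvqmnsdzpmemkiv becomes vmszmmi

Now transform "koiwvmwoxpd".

The rule is to keep every other character starting from the second (positions 2nd, 4th, 6th, ...).
Doing the same to "koiwvmwoxpd": "owmop".

owmop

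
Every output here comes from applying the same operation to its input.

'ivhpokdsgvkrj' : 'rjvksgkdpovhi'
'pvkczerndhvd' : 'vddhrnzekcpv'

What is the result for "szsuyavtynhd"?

hdynvtyasusz

The rule is to reverse the string, then swap each adjacent pair of characters (1↔2, 3↔4, ...).
"szsuyavtynhd" → "dhnytvayuszs" → "hdynvtyasusz".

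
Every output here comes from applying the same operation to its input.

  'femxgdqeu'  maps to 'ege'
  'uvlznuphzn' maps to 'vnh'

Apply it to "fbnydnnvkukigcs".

Rule — keep one character in every 3, starting at position 2 (positions 2nd, 5th, 8th, ...).
So "fbnydnnvkukigcs" becomes "bdvkc".

bdvkc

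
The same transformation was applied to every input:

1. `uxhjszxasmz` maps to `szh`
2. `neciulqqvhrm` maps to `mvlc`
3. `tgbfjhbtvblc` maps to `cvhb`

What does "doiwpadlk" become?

Looking at the pairs, the operation is to keep one character in every 3, starting at position 3 (positions 3rd, 6th, 9th, ...), then reverse the string.
Starting from "doiwpadlk": after the first operation, "iak"; after the second, "kai".

kai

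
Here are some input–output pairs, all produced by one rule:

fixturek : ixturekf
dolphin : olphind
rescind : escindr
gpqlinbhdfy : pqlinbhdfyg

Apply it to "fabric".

In each case the input is transformed by: move the first character to the end.
"fabric" → "abricf".

abricf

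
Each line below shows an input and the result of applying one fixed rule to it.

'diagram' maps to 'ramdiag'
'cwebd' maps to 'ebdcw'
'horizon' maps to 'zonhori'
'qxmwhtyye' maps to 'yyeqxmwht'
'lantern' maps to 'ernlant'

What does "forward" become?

ardforw

Rule — move the last 3 characters to the front (rotate right by 3).
Applying that to "forward" gives "ardforw".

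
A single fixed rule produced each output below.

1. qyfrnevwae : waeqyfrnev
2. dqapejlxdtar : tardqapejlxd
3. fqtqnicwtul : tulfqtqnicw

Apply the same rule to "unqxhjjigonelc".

elcunqxhjjigon

The pattern: move the last 3 characters to the front (rotate right by 3).
For "unqxhjjigonelc" the result is "elcunqxhjjigon".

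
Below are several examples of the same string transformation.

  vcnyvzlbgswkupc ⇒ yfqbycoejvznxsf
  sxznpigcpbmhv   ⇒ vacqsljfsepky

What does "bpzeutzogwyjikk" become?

eschxwcrjzbmlnn

What's happening: shift every letter 3 places forward in the alphabet (wrapping around).
So "bpzeutzogwyjikk" becomes "eschxwcrjzbmlnn".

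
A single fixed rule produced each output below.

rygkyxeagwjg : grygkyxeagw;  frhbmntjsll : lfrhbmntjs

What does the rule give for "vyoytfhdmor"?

What's happening: move the last character to the front, then delete the last character.
Working it through for "vyoytfhdmor": intermediate "rvyoytfhdmo", final "rvyoytfhdm".

rvyoytfhdm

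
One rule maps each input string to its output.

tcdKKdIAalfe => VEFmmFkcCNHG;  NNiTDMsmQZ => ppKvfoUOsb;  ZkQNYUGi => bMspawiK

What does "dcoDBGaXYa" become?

Looking at the pairs, the operation is to shift every letter 2 places forward in the alphabet (wrapping around), then flip the case of every letter.
Applying both steps to "dcoDBGaXYa": "feqFDIcZAc", then "FEQfdiCzaC".

FEQfdiCzaC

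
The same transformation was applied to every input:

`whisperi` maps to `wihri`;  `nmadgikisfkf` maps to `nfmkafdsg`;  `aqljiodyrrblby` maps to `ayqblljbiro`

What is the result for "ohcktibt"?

othbc

Each output is the input with this applied: take characters alternately from the front and the back (1st, last, 2nd, 2nd-last, ...), then delete the last 3 characters.
Working it through for "ohcktibt": intermediate "othbcikt", final "othbc".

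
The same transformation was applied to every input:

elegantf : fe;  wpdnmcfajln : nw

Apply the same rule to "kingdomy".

yk

Each output is the input with this applied: move the first character to the end, then keep only the last 2 characters.
"kingdomy" → "ingdomyk" → "yk".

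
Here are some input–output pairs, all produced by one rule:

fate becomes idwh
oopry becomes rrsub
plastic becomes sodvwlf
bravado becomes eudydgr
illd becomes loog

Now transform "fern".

The transformation: shift every letter 3 places forward in the alphabet (wrapping around).
For "fern" the result is "ihuq".

ihuq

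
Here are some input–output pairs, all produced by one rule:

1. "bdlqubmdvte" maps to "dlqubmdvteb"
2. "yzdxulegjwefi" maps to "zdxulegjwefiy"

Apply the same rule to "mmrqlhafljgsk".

mrqlhafljgskm

Each output is the input with this applied: move the first character to the end.
Applying that to "mmrqlhafljgsk" gives "mrqlhafljgskm".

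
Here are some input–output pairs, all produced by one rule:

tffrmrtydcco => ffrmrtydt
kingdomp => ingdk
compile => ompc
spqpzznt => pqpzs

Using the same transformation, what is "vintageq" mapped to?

intav

Rule — delete the last 3 characters, then move the first character to the end.
Applying both steps to "vintageq": "vinta", then "intav".
(Check on "kingdomp": → "kingd" → "ingdk" ✓)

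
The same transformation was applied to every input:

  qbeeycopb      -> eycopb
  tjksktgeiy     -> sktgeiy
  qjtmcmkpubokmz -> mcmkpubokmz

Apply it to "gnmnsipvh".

Looking at the pairs, the operation is to delete the first 3 characters.
On "gnmnsipvh" that produces "nsipvh".

nsipvh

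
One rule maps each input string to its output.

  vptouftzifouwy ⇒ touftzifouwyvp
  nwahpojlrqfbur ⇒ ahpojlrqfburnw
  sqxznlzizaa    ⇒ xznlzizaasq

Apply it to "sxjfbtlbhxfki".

jfbtlbhxfkisx

Rule — move the first 2 characters to the end (rotate left by 2).
On "sxjfbtlbhxfki" that produces "jfbtlbhxfkisx".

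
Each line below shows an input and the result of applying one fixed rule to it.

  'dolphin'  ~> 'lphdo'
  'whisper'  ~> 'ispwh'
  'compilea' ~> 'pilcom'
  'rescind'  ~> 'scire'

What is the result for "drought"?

ougdr

In each case the input is transformed by: delete the last 2 characters, then move the last 3 characters to the front (rotate right by 3).
Starting from "drought": after the first operation, "droug"; after the second, "ougdr".
(Check on "rescind": → "resci" → "scire" ✓)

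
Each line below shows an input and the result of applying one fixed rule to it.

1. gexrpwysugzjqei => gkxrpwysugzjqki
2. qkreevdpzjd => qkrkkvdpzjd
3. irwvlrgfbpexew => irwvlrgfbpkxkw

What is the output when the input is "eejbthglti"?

Each output is the input with this applied: replace every "e" with "k".
For "eejbthglti" the result is "kkjbthglti".

kkjbthglti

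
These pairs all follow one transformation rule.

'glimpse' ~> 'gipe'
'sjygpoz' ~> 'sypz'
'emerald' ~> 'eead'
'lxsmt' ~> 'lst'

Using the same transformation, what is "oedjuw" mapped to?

Looking at the pairs, the operation is to keep every other character starting from the first (positions 1st, 3rd, 5th, ...).
For "oedjuw" the result is "odu".

odu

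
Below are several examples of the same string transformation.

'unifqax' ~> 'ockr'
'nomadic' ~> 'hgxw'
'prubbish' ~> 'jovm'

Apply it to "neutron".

The transformation: shift every letter 6 places backward in the alphabet (wrapping around), then keep every other character starting from the first (positions 1st, 3rd, 5th, ...).
Working it through for "neutron": intermediate "hyonlih", final "holh".
(Check on "nomadic": → "higuxcw" → "hgxw" ✓)

holh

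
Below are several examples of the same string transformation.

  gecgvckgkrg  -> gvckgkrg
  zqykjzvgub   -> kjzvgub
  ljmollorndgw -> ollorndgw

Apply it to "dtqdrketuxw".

drketuxw

Each output is the input with this applied: delete the first 3 characters.
On "dtqdrketuxw" that produces "drketuxw".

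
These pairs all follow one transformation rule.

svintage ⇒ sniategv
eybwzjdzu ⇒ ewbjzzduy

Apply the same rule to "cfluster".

Each output is the input with this applied: swap each adjacent pair of characters (1↔2, 3↔4, ...), then move the first character to the end.
Working it through for "cfluster": intermediate "fcultsre", final "cultsref".

cultsref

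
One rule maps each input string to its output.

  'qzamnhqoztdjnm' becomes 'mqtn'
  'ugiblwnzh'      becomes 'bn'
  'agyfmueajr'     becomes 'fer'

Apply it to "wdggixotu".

go

In each case the input is transformed by: delete the first 2 characters, then keep one character in every 3, starting at position 2 (positions 2nd, 5th, 8th, ...).
"wdggixotu" → "go".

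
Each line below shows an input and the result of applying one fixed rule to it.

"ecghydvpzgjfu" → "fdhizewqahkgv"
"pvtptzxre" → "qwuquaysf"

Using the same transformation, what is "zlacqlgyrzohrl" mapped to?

Rule — shift every letter 1 place forward in the alphabet (wrapping around).
Doing the same to "zlacqlgyrzohrl": "ambdrmhzsapism".

ambdrmhzsapism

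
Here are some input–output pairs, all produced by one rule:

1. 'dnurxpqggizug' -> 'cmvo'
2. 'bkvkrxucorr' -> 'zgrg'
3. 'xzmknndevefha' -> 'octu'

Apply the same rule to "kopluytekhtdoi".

Looking at the pairs, the operation is to shift every letter 11 places backward in the alphabet (wrapping around), then keep one character in every 3, starting at position 2 (positions 2nd, 5th, 8th, ...).
For "kopluytekhtdoi", step one produces "zdeajnitzwisdx"; step two turns that into "djtix".
(Check on "xzmknndevefha": → "mobzccstktuwp" → "octu" ✓)

djtix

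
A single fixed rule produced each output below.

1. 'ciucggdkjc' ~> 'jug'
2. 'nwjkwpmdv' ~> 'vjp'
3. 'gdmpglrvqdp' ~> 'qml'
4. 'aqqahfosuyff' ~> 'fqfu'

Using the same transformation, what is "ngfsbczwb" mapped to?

Looking at the pairs, the operation is to keep one character in every 3, starting at position 3 (positions 3rd, 6th, 9th, ...), then move the last character to the front.
For "ngfsbczwb", step one produces "fcb"; step two turns that into "bfc".

bfc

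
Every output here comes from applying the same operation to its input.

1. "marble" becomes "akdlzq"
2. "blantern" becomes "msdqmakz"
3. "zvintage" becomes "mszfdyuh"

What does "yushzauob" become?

In each case the input is transformed by: shift every letter 1 place backward in the alphabet (wrapping around), then move the first 3 characters to the end (rotate left by 3).
Doing the same to "yushzauob": "gyztnaxtr".

gyztnaxtr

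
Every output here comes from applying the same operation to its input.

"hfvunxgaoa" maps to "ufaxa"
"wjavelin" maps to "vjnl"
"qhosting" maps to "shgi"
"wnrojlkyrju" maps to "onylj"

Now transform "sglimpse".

igep

Rule — keep every other character starting from the second (positions 2nd, 4th, 6th, ...), then swap each adjacent pair of characters (1↔2, 3↔4, ...).
Doing the same to "sglimpse": "igep".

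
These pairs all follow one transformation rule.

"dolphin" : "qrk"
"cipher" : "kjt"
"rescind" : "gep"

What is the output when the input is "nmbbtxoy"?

odza

What's happening: shift every letter 2 places forward in the alphabet (wrapping around), then keep every other character starting from the second (positions 2nd, 4th, 6th, ...).
So "nmbbtxoy" becomes "odza".
(Check on "cipher": → "ekrjgt" → "kjt" ✓)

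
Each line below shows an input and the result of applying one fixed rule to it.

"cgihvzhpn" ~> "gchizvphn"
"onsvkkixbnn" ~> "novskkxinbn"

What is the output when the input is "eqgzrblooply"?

The rule is to swap each adjacent pair of characters (1↔2, 3↔4, ...).
On "eqgzrblooply" that produces "qezgbrolpoyl".

qezgbrolpoyl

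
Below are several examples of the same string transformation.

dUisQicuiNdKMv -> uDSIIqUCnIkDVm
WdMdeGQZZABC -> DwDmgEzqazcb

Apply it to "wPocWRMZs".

pWCOrwzmS

Looking at the pairs, the operation is to flip the case of every letter, then swap each adjacent pair of characters (1↔2, 3↔4, ...).
For "wPocWRMZs", step one produces "WpOCwrmzS"; step two turns that into "pWCOrwzmS".
(Check on "WdMdeGQZZABC": → "wDmDEgqzzabc" → "DwDmgEzqazcb" ✓)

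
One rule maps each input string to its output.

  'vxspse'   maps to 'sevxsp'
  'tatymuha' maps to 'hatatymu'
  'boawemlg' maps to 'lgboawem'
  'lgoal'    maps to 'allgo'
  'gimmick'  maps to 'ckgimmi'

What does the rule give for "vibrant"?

Each output is the input with this applied: move the last 2 characters to the front (rotate right by 2).
For "vibrant" the result is "ntvibra".

ntvibra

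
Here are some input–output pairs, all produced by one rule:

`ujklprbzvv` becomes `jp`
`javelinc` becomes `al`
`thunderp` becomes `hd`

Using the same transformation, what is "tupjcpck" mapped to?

uc

Rule — keep one character in every 3, starting at position 2 (positions 2nd, 5th, 8th, ...), then delete the last character.
"tupjcpck" → "uck" → "uc".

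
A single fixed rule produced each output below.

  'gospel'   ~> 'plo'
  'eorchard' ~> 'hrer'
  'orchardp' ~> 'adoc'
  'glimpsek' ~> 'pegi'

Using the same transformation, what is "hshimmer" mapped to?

mehh

In each case the input is transformed by: swap the front and back halves of the string, then keep every other character starting from the first (positions 1st, 3rd, 5th, ...).
On "hshimmer" that produces "mehh".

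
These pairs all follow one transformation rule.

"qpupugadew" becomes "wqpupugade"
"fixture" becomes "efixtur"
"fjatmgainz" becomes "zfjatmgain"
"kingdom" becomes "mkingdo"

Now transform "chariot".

The transformation: move the last character to the front.
So "chariot" becomes "tchario".

tchario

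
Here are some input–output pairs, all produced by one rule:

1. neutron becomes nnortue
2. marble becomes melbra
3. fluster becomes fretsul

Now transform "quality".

What's happening: move the first character to the end, then reverse the string.
On "quality": the first step gives "ualityq", and the second then gives "qytilau".

qytilau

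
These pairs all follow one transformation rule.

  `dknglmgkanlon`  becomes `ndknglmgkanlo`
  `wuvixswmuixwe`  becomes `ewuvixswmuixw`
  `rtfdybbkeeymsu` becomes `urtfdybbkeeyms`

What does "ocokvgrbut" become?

In each case the input is transformed by: move the last character to the front.
For "ocokvgrbut" the result is "tocokvgrbu".

tocokvgrbu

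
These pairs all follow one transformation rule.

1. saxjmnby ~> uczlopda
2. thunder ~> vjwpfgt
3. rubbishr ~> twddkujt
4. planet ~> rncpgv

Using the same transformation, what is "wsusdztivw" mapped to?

The transformation: shift every letter 2 places forward in the alphabet (wrapping around).
"wsusdztivw" → "yuwufbvkxy".

yuwufbvkxy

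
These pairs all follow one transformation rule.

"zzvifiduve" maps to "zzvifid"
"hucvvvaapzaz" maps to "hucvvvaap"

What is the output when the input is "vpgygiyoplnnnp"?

vpgygiyopln

Rule — delete the last 3 characters.
For "vpgygiyoplnnnp" the result is "vpgygiyopln".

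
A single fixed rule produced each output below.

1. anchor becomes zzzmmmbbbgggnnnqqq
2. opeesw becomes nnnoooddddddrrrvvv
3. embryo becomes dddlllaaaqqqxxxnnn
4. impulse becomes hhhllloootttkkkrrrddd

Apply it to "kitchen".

jjjhhhsssbbbgggdddmmm

Rule — repeat every character 3 times, then shift every letter 1 place backward in the alphabet (wrapping around).
"kitchen" → "jjjhhhsssbbbgggdddmmm".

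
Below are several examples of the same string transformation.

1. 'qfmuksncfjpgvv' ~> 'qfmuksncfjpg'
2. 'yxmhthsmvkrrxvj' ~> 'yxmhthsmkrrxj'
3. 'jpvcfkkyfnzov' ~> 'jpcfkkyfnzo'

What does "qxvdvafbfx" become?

qxdafbfx

Rule — remove every "v".
Applying that to "qxvdvafbfx" gives "qxdafbfx".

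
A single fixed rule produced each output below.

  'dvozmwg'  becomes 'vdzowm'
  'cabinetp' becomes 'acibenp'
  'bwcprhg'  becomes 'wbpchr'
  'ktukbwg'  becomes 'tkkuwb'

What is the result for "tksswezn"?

ktssewn

The rule is to swap each adjacent pair of characters (1↔2, 3↔4, ...), then delete the last character.
For "tksswezn" the result is "ktssewn".
(Check on "bwcprhg": → "wbpchrg" → "wbpchr" ✓)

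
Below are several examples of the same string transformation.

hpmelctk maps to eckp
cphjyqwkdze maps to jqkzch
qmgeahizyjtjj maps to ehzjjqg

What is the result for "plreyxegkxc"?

What's happening: move the first 3 characters to the end (rotate left by 3), then keep every other character starting from the first (positions 1st, 3rd, 5th, ...).
"plreyxegkxc" → "eyxegkxcplr" → "exgxpr".

exgxpr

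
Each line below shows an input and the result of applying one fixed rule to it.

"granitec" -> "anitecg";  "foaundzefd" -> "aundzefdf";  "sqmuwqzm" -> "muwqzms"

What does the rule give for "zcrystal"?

Looking at the pairs, the operation is to move the first character to the end, then delete the first character.
Starting from "zcrystal": after the first operation, "crystalz"; after the second, "rystalz".

rystalz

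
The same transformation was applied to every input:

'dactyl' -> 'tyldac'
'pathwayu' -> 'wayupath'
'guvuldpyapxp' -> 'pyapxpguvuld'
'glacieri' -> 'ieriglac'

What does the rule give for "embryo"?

The transformation: swap the front and back halves of the string.
Applying that to "embryo" gives "ryoemb".

ryoemb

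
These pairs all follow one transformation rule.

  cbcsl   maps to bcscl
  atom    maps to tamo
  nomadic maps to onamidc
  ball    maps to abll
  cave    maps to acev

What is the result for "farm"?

The rule is to swap each adjacent pair of characters (1↔2, 3↔4, ...).
On "farm" that produces "afmr".

afmr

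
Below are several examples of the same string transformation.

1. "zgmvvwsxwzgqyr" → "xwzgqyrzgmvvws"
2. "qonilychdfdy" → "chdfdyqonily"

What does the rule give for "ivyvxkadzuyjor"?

dzuyjorivyvxka

The pattern: swap the front and back halves of the string.
"ivyvxkadzuyjor" → "dzuyjorivyvxka".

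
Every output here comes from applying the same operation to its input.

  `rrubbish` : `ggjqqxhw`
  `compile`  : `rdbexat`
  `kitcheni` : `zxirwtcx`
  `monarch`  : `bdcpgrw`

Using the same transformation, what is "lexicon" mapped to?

In each case the input is transformed by: shift every letter 11 places backward in the alphabet (wrapping around).
"lexicon" → "atmxrdc".

atmxrdc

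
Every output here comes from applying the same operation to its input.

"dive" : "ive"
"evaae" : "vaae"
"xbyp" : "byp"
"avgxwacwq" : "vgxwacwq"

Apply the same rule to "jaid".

aid

Looking at the pairs, the operation is to delete the first character.
Applying that to "jaid" gives "aid".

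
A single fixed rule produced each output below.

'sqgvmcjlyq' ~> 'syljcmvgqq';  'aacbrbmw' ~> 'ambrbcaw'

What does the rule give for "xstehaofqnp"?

xnqfoahetsp

In each case the input is transformed by: reverse the string, then swap the first and last characters.
Working it through for "xstehaofqnp": intermediate "pnqfoahetsx", final "xnqfoahetsp".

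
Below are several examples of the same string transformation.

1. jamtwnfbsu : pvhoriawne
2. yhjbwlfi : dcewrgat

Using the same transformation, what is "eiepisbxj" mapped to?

What's happening: swap the first and last characters, then shift every letter 5 places backward in the alphabet (wrapping around).
On "eiepisbxj": the first step gives "jiepisbxe", and the second then gives "edzkdnwsz".

edzkdnwsz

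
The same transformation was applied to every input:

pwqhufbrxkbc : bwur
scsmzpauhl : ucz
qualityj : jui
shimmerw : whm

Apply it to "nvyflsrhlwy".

The rule is to keep one character in every 3, starting at position 2 (positions 2nd, 5th, 8th, ...), then move the last character to the front.
On "nvyflsrhlwy": the first step gives "vlhy", and the second then gives "yvlh".

yvlh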